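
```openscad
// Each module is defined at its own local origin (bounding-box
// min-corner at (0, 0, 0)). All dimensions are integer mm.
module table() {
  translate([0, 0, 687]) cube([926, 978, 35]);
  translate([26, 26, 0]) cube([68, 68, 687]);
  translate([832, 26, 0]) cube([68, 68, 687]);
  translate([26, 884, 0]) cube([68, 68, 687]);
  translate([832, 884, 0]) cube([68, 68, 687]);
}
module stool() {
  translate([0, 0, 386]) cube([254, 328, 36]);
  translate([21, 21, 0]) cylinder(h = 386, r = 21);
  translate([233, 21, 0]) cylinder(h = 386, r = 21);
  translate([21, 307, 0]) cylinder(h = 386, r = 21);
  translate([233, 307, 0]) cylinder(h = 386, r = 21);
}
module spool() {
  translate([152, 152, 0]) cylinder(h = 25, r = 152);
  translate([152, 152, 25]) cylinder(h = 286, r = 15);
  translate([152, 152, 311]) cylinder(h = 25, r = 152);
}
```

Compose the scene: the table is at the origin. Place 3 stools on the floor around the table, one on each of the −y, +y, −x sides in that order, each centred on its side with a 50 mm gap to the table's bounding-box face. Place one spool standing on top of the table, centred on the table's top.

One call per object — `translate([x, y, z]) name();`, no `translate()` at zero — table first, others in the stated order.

table();
translate([336, -378, 0]) stool();
translate([336, 1028, 0]) stool();
translate([-304, 325, 0]) stool();
translate([311, 337, 722]) spool();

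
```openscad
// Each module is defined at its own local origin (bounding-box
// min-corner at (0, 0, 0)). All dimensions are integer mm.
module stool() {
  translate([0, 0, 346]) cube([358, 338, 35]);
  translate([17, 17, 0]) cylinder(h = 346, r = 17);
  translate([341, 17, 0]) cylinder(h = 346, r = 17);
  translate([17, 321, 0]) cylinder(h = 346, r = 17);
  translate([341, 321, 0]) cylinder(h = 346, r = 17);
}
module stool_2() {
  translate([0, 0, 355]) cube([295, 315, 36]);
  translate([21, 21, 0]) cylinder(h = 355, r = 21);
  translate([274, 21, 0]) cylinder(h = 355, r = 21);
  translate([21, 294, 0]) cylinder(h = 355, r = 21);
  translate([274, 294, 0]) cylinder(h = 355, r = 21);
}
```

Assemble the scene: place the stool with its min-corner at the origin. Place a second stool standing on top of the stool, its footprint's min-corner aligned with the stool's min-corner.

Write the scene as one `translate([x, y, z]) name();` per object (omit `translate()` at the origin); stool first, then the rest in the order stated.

stool();
translate([0, 0, 381]) stool_2();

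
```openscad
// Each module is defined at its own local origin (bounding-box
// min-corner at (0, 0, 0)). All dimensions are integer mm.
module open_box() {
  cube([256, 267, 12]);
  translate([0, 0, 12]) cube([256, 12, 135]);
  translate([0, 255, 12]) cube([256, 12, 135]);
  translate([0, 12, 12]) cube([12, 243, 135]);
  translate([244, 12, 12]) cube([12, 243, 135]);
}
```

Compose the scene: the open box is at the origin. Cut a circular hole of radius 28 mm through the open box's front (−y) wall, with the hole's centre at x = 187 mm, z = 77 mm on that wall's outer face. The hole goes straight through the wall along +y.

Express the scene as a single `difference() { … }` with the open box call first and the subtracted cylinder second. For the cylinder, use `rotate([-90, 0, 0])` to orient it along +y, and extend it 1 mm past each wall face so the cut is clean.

difference() {
  open_box();
  translate([187, -1, 77]) rotate([-90, 0, 0]) cylinder(h = 14, r = 28);
}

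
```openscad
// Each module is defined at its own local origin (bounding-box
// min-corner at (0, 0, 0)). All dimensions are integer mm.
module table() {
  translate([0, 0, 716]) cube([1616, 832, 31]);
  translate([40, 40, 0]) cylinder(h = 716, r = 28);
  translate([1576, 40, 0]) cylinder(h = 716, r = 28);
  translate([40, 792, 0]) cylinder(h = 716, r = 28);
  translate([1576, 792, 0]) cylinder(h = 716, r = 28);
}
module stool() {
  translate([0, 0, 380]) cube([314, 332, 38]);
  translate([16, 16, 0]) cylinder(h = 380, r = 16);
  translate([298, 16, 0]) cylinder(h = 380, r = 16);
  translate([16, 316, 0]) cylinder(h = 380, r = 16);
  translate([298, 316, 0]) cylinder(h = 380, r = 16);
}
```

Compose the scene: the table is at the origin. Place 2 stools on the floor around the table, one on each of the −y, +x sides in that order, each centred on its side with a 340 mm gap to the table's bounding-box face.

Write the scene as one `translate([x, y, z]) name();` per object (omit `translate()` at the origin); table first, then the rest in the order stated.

table();
translate([651, -672, 0]) stool();
translate([1956, 250, 0]) stool();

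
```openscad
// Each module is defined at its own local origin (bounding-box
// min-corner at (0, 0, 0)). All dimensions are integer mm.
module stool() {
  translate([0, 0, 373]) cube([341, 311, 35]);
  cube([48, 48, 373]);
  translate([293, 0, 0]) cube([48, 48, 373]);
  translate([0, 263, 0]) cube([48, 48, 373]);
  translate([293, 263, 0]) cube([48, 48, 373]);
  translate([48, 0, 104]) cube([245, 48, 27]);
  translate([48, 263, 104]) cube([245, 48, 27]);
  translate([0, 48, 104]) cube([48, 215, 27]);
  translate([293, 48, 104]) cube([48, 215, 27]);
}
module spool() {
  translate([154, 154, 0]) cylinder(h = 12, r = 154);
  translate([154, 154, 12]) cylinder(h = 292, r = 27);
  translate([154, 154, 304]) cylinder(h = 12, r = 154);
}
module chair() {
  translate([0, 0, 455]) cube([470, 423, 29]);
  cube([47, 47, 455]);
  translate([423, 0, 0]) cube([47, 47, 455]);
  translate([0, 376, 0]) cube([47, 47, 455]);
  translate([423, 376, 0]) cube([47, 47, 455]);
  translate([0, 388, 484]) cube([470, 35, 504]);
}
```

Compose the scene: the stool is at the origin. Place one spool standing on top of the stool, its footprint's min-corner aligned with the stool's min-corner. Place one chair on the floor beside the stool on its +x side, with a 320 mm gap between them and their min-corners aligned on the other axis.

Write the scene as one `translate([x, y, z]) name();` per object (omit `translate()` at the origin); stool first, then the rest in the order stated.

stool();
translate([0, 0, 408]) spool();
translate([661, 0, 0]) chair();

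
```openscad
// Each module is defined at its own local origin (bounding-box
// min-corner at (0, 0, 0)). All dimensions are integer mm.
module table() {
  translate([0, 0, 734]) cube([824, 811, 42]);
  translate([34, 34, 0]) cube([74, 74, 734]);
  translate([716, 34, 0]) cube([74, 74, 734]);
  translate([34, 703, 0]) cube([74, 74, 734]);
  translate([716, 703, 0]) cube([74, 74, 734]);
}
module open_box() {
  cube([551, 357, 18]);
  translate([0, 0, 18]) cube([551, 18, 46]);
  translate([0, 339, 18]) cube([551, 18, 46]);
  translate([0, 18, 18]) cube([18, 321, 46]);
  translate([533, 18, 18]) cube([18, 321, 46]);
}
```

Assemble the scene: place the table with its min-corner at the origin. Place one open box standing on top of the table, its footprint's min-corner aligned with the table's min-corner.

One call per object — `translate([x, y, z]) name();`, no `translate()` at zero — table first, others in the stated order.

table();
translate([0, 0, 776]) open_box();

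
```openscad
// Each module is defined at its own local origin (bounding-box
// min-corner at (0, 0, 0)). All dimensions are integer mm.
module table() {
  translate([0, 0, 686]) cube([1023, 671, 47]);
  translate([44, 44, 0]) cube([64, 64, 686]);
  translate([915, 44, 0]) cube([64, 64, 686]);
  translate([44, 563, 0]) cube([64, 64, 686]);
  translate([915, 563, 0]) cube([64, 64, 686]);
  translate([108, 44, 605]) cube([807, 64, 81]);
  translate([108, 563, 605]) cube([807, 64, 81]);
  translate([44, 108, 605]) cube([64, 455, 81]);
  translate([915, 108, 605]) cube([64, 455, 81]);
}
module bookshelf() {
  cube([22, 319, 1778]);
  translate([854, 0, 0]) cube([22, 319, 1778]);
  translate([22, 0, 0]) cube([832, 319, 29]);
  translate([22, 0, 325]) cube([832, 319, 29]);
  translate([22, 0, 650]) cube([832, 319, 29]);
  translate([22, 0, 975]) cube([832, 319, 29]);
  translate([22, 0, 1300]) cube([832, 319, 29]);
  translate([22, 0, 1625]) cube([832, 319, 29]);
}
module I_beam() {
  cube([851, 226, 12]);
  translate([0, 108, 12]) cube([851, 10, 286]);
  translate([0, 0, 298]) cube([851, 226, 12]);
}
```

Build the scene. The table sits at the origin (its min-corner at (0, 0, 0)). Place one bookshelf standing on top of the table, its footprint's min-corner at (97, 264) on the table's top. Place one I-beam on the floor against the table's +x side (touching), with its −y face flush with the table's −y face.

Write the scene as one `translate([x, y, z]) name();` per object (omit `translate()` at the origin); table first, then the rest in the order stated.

table();
translate([97, 264, 733]) bookshelf();
translate([1023, 0, 0]) I_beam();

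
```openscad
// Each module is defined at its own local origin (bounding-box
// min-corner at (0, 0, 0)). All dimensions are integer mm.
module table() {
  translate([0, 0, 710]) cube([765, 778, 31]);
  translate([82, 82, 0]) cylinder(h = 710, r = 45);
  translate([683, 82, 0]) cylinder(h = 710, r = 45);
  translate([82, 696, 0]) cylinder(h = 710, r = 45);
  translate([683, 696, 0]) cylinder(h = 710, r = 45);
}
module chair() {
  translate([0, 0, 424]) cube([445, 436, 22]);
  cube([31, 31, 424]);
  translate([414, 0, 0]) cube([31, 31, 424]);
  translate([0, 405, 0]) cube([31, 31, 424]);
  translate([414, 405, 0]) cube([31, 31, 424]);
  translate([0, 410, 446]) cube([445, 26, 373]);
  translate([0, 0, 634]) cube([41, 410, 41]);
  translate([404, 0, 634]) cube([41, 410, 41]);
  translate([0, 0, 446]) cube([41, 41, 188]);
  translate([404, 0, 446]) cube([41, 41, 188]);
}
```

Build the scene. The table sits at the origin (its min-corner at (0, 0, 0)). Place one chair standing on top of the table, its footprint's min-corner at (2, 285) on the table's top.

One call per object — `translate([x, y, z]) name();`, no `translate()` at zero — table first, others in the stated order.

table();
translate([2, 285, 741]) chair();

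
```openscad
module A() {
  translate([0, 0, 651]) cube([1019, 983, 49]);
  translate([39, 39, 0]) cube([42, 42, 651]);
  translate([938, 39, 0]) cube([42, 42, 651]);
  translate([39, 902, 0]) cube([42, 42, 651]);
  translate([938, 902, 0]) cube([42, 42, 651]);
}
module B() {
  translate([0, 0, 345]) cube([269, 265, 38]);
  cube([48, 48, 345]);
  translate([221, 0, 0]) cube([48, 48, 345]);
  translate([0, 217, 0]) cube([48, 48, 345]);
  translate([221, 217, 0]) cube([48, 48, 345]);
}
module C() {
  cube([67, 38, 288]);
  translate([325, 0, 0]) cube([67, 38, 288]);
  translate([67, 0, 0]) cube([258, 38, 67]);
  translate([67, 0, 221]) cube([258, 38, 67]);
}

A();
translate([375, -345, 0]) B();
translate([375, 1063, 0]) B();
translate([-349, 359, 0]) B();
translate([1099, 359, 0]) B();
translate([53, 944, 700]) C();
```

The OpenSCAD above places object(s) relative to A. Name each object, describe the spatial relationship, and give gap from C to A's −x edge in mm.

A is a table. B is a stool. C is a picture frame. Four stools sit around the table at the −y, +y, −x, +x sides. The picture frame is on top of the table. The gap from the picture frame to the table's −x edge is 53 mm.

The picture frame's min-x is at 53; the table's min-x is 0; gap = 53 mm.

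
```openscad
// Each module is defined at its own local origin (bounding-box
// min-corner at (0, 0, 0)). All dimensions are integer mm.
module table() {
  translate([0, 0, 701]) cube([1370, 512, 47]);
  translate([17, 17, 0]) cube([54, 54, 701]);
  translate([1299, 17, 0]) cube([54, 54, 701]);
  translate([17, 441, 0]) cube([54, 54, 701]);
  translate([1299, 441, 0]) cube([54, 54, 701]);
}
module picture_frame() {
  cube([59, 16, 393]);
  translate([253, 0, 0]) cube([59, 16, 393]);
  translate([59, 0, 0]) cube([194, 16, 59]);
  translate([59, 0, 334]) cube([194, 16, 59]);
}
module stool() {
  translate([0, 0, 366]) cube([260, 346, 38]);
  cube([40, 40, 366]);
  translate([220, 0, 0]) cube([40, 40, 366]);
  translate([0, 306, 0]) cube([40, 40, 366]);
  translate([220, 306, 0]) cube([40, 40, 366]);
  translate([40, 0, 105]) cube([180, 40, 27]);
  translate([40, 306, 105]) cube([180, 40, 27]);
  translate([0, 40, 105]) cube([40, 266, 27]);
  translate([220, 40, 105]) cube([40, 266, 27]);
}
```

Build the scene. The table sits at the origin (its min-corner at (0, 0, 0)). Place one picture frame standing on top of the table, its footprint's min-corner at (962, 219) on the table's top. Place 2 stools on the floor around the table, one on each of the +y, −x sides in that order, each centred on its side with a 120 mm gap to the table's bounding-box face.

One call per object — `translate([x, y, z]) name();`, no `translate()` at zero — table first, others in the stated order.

table();
translate([962, 219, 748]) picture_frame();
translate([555, 632, 0]) stool();
translate([-380, 83, 0]) stool();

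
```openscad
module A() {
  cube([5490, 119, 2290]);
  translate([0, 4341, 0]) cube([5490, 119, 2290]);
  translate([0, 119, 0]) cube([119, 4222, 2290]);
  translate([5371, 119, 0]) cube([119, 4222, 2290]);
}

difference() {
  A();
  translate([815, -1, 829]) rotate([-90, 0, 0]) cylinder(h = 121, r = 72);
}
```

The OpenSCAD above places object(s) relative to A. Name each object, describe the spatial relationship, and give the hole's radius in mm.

The subtracted cylinder has r = 72 mm.

A is a house frame. The house frame has a circular hole through its front wall. The hole's radius is 72 mm.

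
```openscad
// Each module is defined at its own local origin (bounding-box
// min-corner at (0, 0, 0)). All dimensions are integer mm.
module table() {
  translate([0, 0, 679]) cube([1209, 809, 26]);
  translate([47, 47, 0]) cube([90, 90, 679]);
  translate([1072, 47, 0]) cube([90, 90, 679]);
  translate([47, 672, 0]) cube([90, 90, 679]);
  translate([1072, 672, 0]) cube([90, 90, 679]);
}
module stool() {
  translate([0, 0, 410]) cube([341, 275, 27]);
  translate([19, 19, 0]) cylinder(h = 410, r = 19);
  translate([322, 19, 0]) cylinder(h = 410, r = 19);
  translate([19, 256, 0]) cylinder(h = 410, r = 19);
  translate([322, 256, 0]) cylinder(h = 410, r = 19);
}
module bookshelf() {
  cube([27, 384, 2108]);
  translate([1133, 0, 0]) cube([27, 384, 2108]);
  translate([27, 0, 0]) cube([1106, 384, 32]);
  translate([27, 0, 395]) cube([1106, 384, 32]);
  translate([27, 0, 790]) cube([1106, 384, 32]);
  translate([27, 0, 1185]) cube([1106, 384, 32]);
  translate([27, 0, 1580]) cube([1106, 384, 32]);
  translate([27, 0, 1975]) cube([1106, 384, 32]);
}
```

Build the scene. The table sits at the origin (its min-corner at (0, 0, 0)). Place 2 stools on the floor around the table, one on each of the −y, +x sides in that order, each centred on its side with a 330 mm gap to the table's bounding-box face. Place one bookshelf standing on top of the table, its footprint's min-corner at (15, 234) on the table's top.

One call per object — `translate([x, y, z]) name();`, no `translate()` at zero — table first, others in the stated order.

table();
translate([434, -605, 0]) stool();
translate([1539, 267, 0]) stool();
translate([15, 234, 705]) bookshelf();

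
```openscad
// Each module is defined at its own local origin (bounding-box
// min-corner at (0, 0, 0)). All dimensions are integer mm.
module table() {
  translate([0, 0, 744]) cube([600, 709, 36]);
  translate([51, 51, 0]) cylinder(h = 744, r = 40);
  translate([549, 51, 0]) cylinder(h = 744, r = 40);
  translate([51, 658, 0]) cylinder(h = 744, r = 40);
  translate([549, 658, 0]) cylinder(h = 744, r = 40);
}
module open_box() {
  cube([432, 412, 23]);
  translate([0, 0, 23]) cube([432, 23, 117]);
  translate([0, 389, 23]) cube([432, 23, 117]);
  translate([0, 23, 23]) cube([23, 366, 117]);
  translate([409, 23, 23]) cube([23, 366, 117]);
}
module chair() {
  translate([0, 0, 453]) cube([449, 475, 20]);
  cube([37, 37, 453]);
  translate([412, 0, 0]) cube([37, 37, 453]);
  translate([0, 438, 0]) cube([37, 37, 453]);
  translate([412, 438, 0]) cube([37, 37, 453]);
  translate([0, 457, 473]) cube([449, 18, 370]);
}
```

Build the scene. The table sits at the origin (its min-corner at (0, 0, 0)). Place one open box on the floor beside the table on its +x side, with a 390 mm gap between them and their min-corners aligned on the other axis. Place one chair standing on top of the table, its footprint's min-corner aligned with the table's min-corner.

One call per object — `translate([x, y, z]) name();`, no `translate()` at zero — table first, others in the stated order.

table();
translate([990, 0, 0]) open_box();
translate([0, 0, 780]) chair();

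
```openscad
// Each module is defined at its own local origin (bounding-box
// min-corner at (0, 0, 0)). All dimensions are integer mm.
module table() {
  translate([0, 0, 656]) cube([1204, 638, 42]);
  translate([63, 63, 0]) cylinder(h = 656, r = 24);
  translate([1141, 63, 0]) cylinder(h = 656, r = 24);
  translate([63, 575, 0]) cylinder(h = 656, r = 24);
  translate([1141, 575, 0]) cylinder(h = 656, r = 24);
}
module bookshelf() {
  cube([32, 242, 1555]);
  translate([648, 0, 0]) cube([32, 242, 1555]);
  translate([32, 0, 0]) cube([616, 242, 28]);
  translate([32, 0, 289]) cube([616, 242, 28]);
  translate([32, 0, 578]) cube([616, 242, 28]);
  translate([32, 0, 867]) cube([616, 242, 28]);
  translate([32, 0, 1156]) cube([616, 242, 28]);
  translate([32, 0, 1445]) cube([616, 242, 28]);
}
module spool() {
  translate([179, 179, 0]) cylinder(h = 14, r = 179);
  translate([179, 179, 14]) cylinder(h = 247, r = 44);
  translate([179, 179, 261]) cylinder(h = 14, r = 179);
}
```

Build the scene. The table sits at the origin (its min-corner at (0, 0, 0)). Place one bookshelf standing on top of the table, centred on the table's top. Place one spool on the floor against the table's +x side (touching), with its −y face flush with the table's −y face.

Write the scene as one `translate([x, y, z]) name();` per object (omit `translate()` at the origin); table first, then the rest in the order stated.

table();
translate([262, 198, 698]) bookshelf();
translate([1204, 0, 0]) spool();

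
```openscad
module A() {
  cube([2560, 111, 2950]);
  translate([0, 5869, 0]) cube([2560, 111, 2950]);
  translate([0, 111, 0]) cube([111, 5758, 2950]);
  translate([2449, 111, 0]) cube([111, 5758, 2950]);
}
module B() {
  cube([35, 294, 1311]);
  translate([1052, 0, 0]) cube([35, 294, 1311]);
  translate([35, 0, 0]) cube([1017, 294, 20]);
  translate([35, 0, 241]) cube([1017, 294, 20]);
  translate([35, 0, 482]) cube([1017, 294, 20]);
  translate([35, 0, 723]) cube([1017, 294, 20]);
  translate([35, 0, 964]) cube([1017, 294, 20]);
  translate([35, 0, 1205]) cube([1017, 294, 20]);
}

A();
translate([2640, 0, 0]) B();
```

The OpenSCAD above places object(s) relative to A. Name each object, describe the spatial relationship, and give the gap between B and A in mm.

The bookshelf's nearest face is 80 mm from the house frame's +x face.

A is a house frame. B is a bookshelf. The bookshelf is on the floor beside the house frame on its +x side. The gap between the bookshelf and the house frame is 80 mm.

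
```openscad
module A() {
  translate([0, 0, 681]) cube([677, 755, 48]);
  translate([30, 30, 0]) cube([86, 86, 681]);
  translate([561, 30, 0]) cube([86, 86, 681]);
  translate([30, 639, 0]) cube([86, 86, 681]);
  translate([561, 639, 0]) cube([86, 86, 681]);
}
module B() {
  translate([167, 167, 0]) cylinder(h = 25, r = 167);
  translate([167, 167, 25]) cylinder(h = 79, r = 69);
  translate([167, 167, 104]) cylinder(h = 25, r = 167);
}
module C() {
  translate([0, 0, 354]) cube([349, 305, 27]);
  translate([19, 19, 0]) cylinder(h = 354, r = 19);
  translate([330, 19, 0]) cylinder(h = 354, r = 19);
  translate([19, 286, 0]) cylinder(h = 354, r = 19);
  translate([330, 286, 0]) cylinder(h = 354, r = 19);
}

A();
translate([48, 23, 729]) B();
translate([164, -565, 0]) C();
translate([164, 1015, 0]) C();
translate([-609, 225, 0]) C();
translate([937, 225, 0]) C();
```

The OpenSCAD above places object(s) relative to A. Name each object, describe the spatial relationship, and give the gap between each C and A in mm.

Each stool's nearest face is 260 mm from the table's bounding box.

A is a table. B is a spool. C is a stool. The spool is on top of the table. Four stools sit around the table at the −y, +y, −x, +x sides. The gap between each stool and the table is 260 mm.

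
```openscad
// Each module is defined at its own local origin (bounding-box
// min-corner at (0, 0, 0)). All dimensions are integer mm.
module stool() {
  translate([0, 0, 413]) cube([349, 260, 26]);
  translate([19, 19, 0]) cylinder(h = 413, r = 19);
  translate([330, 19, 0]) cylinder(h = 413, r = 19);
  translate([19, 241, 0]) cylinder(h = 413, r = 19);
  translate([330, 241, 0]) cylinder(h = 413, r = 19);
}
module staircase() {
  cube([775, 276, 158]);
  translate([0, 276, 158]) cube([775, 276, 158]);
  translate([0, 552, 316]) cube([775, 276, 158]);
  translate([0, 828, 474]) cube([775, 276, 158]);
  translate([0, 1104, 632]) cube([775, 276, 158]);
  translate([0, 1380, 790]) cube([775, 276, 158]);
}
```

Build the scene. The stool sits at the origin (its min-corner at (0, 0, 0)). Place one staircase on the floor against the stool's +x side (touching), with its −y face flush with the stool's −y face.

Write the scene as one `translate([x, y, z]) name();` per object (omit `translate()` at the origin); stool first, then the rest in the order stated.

stool();
translate([349, 0, 0]) staircase();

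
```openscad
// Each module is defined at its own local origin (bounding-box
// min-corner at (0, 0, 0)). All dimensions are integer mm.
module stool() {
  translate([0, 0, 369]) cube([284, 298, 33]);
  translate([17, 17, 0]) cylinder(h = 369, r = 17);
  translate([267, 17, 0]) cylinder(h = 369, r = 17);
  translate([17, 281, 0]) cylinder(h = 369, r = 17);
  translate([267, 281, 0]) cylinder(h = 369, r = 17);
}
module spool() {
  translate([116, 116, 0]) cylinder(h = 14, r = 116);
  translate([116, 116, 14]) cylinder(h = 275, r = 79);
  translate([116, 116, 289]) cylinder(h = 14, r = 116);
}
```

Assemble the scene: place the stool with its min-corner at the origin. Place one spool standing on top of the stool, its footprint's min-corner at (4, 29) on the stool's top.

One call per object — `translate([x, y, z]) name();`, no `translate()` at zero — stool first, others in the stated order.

stool();
translate([4, 29, 402]) spool();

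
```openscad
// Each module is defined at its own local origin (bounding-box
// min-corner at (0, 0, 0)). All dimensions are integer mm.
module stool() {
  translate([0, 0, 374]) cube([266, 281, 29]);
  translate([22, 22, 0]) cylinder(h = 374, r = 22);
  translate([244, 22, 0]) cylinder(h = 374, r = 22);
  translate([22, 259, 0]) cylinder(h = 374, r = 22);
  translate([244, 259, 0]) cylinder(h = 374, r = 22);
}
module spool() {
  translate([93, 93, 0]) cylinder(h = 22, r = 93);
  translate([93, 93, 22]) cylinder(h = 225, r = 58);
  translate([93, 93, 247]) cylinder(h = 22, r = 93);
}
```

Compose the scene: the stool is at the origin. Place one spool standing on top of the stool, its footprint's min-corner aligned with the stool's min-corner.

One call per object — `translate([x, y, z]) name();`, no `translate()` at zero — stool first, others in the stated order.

stool();
translate([0, 0, 403]) spool();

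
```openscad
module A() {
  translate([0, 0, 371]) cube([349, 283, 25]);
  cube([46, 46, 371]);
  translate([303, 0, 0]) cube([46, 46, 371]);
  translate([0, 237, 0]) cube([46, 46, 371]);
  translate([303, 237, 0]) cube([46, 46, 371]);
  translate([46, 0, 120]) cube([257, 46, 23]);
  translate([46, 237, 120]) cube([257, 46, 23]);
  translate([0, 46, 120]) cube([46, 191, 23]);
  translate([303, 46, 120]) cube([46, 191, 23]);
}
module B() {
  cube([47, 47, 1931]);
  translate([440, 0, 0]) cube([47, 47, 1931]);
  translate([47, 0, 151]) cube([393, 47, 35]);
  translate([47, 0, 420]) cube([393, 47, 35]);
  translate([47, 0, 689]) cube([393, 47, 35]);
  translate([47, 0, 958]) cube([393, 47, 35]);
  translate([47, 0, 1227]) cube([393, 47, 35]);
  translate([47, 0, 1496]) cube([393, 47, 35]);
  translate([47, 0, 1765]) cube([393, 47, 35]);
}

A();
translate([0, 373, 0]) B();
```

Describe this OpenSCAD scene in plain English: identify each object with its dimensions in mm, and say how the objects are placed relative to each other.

A is a four-legged stool. The seat is 349×283 mm, 25 mm thick, top at z = 396 mm. It stands on four square legs, each 46×46 mm in cross-section, from z = 0 to the seat underside, each flush with a corner of the seat. Four stretchers, 46 mm wide and 23 mm tall, connect adjacent legs with their undersides at z = 120 mm, each running between the inner faces of the legs it joins and aligned with the legs' outer faces on the other axis.

B is a wooden ladder with two side rails of 47×47 mm section and 1931 mm height, set 487 mm apart overall. Between them run 7 rectangular rungs (47 mm deep, 35 mm thick), front faces flush with the rails' −y face. The bottom of the first rung is 151 mm above the floor and each subsequent rung is 269 mm higher than the one below.

The ladder is on the floor beside the stool on its +y side.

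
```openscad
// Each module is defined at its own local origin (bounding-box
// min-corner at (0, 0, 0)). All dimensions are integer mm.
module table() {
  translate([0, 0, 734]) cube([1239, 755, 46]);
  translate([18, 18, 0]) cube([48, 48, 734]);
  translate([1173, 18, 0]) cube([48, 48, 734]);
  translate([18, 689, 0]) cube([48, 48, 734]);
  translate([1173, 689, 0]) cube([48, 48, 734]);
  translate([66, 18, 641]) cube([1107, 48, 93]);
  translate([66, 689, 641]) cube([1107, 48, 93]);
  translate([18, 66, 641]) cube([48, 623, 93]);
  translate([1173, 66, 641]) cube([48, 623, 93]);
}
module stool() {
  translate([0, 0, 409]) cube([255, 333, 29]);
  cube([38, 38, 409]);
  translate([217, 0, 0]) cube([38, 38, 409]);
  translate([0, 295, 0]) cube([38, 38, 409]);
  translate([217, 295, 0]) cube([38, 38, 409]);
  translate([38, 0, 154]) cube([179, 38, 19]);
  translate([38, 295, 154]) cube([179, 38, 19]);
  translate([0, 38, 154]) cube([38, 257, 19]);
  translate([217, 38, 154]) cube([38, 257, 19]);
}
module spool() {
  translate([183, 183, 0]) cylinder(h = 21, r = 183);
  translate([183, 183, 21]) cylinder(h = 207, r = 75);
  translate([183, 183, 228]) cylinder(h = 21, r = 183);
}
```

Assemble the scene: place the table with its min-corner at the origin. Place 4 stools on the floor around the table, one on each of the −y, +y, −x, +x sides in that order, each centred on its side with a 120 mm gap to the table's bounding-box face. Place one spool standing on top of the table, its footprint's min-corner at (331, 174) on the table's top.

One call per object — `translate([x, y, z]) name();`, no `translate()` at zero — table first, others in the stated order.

table();
translate([492, -453, 0]) stool();
translate([492, 875, 0]) stool();
translate([-375, 211, 0]) stool();
translate([1359, 211, 0]) stool();
translate([331, 174, 780]) spool();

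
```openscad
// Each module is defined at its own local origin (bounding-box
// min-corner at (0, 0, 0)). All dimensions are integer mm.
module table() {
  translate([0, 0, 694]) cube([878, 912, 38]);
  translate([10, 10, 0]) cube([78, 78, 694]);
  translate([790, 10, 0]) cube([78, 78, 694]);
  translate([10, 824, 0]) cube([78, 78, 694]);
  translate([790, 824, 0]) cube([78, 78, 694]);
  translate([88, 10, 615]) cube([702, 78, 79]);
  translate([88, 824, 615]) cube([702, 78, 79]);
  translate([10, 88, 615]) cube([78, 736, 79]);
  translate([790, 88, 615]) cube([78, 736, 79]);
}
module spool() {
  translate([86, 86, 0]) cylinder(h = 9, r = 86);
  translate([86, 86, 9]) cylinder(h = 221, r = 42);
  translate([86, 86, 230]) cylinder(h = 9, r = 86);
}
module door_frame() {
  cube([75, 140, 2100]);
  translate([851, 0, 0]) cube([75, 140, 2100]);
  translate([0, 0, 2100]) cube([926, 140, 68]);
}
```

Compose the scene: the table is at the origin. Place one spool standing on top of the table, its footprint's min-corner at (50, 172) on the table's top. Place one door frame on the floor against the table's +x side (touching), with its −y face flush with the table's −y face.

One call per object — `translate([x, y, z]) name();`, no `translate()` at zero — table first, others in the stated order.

table();
translate([50, 172, 732]) spool();
translate([878, 0, 0]) door_frame();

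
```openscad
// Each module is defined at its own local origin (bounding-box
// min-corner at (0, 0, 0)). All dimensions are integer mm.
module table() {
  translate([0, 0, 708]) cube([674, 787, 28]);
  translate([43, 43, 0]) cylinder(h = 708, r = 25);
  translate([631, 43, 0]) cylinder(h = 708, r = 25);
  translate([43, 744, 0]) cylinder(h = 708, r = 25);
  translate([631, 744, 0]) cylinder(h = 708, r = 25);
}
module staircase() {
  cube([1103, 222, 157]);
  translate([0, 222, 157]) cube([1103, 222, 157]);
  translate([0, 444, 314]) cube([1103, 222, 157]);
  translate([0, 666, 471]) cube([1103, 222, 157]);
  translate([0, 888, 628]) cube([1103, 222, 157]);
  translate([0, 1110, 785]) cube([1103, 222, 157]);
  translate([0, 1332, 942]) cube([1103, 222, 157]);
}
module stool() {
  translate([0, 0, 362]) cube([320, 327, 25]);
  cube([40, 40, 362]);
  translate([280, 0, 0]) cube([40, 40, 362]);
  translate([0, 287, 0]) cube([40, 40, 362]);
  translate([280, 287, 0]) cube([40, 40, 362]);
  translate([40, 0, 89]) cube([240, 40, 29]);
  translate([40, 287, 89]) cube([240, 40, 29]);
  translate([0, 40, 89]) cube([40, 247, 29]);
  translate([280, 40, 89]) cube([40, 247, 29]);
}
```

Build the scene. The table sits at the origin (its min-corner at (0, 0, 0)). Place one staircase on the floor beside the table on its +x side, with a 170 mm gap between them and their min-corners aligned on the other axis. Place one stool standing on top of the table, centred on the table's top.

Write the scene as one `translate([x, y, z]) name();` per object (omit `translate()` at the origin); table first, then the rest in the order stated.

table();
translate([844, 0, 0]) staircase();
translate([177, 230, 736]) stool();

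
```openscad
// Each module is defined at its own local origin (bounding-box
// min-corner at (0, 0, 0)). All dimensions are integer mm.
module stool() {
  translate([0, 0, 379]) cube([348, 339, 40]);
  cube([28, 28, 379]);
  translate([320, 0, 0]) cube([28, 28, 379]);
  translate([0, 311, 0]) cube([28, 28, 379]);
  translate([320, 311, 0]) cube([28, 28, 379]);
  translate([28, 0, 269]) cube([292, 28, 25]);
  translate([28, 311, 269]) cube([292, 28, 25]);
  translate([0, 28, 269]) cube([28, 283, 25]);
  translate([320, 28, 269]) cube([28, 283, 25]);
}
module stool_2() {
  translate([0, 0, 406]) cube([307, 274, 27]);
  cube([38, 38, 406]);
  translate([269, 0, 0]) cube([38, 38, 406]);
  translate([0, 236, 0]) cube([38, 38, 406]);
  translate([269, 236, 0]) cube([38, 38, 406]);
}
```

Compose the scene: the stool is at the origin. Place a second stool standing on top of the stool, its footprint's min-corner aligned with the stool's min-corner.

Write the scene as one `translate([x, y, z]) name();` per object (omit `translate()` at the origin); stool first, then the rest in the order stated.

stool();
translate([0, 0, 419]) stool_2();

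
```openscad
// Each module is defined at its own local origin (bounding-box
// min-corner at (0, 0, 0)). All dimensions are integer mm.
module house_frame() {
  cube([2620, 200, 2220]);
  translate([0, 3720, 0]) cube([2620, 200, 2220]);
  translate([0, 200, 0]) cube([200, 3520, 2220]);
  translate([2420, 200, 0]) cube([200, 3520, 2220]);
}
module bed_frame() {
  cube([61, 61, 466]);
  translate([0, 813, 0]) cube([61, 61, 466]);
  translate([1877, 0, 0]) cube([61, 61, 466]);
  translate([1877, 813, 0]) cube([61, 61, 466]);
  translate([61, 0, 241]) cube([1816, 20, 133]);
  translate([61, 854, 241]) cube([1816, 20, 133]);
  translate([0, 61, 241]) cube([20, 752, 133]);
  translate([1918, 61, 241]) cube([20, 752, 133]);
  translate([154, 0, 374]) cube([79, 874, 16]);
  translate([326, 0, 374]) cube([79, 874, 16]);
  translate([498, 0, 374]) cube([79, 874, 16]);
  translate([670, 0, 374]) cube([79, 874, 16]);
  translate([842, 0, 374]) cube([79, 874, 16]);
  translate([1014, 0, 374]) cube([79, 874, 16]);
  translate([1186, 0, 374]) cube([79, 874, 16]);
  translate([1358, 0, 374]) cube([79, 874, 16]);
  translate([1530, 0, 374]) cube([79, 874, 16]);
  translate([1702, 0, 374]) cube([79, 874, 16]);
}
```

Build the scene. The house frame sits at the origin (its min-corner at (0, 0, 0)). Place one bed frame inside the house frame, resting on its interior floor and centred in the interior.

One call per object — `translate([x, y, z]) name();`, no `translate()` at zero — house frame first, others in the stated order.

house_frame();
translate([341, 1523, 0]) bed_frame();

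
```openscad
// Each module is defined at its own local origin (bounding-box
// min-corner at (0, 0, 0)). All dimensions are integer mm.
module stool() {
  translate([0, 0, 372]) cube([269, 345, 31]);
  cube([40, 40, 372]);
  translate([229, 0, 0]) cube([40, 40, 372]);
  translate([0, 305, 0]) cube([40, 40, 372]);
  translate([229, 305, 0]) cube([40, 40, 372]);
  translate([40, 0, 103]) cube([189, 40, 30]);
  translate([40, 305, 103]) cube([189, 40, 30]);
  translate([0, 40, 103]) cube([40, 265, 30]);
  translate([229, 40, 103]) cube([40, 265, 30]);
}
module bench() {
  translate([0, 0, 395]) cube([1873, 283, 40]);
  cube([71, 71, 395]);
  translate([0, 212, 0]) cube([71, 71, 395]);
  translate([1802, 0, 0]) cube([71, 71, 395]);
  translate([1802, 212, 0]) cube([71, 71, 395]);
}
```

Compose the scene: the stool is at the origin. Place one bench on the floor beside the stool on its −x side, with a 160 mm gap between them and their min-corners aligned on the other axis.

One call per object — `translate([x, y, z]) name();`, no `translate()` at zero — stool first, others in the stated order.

stool();
translate([-2033, 0, 0]) bench();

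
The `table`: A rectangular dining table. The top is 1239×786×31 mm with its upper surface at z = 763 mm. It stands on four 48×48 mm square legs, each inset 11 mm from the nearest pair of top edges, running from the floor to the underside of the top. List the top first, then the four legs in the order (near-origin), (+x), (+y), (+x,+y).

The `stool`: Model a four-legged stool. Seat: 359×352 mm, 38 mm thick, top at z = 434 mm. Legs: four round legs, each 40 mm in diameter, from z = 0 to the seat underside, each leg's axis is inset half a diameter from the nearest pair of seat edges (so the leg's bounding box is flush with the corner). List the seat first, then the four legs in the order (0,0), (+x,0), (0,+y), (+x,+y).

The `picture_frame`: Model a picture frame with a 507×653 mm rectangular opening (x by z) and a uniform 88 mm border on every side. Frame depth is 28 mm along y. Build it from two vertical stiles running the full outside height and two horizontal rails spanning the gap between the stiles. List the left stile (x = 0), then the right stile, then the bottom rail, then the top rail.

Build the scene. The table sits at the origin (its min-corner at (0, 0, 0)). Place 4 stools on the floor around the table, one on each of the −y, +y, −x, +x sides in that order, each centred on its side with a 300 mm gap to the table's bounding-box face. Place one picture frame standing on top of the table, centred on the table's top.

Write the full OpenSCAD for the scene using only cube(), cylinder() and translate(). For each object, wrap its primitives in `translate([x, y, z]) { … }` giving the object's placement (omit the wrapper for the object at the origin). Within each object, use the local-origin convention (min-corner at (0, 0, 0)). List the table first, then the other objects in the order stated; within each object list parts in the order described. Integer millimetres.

translate([0, 0, 732]) cube([1239, 786, 31]);
translate([11, 11, 0]) cube([48, 48, 732]);
translate([1180, 11, 0]) cube([48, 48, 732]);
translate([11, 727, 0]) cube([48, 48, 732]);
translate([1180, 727, 0]) cube([48, 48, 732]);
translate([440, -652, 0]) {
  translate([0, 0, 396]) cube([359, 352, 38]);
  translate([20, 20, 0]) cylinder(h = 396, r = 20);
  translate([339, 20, 0]) cylinder(h = 396, r = 20);
  translate([20, 332, 0]) cylinder(h = 396, r = 20);
  translate([339, 332, 0]) cylinder(h = 396, r = 20);
}
translate([440, 1086, 0]) {
  translate([0, 0, 396]) cube([359, 352, 38]);
  translate([20, 20, 0]) cylinder(h = 396, r = 20);
  translate([339, 20, 0]) cylinder(h = 396, r = 20);
  translate([20, 332, 0]) cylinder(h = 396, r = 20);
  translate([339, 332, 0]) cylinder(h = 396, r = 20);
}
translate([-659, 217, 0]) {
  translate([0, 0, 396]) cube([359, 352, 38]);
  translate([20, 20, 0]) cylinder(h = 396, r = 20);
  translate([339, 20, 0]) cylinder(h = 396, r = 20);
  translate([20, 332, 0]) cylinder(h = 396, r = 20);
  translate([339, 332, 0]) cylinder(h = 396, r = 20);
}
translate([1539, 217, 0]) {
  translate([0, 0, 396]) cube([359, 352, 38]);
  translate([20, 20, 0]) cylinder(h = 396, r = 20);
  translate([339, 20, 0]) cylinder(h = 396, r = 20);
  translate([20, 332, 0]) cylinder(h = 396, r = 20);
  translate([339, 332, 0]) cylinder(h = 396, r = 20);
}
translate([278, 379, 763]) {
  cube([88, 28, 829]);
  translate([595, 0, 0]) cube([88, 28, 829]);
  translate([88, 0, 0]) cube([507, 28, 88]);
  translate([88, 0, 741]) cube([507, 28, 88]);
}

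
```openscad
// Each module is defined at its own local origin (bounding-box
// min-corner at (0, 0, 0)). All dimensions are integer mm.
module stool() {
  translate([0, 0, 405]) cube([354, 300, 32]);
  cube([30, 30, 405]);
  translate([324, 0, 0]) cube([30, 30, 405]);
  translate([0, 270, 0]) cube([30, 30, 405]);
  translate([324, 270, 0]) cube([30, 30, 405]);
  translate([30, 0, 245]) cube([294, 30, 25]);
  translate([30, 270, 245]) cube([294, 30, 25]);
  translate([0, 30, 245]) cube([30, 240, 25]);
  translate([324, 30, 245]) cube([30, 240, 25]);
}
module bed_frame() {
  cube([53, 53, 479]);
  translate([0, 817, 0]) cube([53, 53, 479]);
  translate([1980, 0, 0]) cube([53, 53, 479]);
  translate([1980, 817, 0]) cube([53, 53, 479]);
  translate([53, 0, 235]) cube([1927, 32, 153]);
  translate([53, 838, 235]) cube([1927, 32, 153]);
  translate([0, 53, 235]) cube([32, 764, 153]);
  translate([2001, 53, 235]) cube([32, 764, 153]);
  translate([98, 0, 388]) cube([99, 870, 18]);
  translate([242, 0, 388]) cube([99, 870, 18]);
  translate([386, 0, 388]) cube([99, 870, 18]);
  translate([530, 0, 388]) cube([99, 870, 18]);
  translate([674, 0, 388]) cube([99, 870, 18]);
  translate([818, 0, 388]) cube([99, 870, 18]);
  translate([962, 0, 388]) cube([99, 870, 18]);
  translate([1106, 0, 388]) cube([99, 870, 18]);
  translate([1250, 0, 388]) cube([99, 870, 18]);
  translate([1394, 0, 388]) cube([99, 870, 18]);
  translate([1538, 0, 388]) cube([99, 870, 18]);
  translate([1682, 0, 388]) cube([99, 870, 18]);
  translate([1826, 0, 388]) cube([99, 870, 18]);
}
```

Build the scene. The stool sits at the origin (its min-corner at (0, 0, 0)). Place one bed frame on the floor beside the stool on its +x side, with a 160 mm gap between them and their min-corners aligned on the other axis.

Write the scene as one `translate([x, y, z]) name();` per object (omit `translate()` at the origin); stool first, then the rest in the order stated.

stool();
translate([514, 0, 0]) bed_frame();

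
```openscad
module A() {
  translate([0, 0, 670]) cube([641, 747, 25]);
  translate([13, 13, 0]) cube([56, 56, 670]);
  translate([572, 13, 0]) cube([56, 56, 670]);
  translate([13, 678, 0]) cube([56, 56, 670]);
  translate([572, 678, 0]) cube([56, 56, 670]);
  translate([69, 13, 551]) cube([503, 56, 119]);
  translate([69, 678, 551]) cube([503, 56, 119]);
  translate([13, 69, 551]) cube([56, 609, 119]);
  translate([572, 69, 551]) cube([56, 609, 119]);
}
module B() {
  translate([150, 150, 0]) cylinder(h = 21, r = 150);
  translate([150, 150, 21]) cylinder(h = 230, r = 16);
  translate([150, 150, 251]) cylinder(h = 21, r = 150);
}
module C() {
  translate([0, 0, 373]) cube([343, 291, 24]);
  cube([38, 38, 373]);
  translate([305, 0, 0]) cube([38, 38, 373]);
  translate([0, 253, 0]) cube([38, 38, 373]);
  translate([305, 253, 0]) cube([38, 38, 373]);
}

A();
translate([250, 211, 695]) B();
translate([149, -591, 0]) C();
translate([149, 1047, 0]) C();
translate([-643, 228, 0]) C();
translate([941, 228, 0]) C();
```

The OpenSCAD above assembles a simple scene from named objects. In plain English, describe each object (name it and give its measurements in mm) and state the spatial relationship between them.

A is a table: top 641 mm (x) × 747 mm (y), 25 mm thick, upper face at z = 695 mm, on four 56×56 mm square legs, each inset 13 mm from the nearest pair of top edges, running from z = 0 to the bottom of the top. Four apron rails, 56 mm thick and 119 mm tall, run between adjacent legs with their top edges flush with the underside of the top and their outer faces flush with the legs' outer faces.

B is a spool: two coaxial disc flanges of radius 150 mm and thickness 21 mm, joined by a core cylinder of radius 16 mm and height 230 mm. The lower flange rests on z = 0 and the three cylinders share a vertical axis.

C is a four-legged stool. The seat is a 343×291×24 mm slab whose top surface is at z = 397 mm; four square legs, each 38×38 mm in cross-section, run from the floor (z = 0) to the underside of the seat, each flush with a corner of the seat.

The spool is on top of the table. Four stools sit around the table at the −y, +y, −x, +x sides.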